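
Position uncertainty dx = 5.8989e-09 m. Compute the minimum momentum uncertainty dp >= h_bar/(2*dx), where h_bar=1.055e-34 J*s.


dp = h_bar / (2 * dx)
= 1.055e-34 / (2 * 5.8989e-09)
= 1.055e-34 / 1.1798e-08
= 8.9423e-27 kg*m/s

8.9423e-27


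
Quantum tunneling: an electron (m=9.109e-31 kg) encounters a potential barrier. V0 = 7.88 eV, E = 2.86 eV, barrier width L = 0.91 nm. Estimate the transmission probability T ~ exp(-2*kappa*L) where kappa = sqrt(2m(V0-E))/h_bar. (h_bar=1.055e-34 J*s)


V0 - E = 5.02 eV = 8.0420e-19 J
kappa = sqrt(2 * m * (V0-E)) / h_bar
= sqrt(2 * 9.109e-31 * 8.0420e-19) / 1.055e-34
= 1.1473e+10 /m
2*kappa*L = 2 * 1.1473e+10 * 0.91e-9
= 20.8811
T = exp(-20.8811) = 8.540317e-10

8.540317e-10


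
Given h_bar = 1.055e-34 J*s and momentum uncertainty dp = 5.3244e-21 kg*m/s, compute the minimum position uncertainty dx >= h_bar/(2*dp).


dx = h_bar / (2 * dp)
= 1.055e-34 / (2 * 5.3244e-21)
= 1.055e-34 / 1.0649e-20
= 9.9072e-15 m

9.9072e-15


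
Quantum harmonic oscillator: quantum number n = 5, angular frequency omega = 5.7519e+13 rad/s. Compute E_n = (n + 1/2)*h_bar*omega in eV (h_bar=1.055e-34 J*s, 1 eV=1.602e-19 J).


E = (n + 1/2) * h_bar * omega
= (5 + 0.5) * 1.055e-34 * 5.7519e+13
= 5.5 * 6.0683e-21
= 3.3375e-20 J
= 0.2083 eV

0.2083


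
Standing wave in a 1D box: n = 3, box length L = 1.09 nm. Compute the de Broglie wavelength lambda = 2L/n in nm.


lambda = 2L / n
= 2 * 1.09 / 3
= 2.18 / 3
= 0.7267 nm

0.7267


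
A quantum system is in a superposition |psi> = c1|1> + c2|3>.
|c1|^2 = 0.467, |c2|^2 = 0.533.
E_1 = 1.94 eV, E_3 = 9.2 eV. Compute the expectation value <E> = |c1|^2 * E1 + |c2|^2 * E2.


<E> = |c1|^2 * E1 + |c2|^2 * E2
= 0.467 * 1.94 + 0.533 * 9.2
= 0.906 + 4.9036
= 5.8096 eV

5.8096


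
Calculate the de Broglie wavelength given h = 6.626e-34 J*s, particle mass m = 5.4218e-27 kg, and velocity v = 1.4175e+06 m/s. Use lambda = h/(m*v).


lambda = h / (m * v)
= 6.626e-34 / (5.4218e-27 * 1.4175e+06)
= 6.626e-34 / 7.6854e-21
= 8.6215e-14 m

8.6215e-14


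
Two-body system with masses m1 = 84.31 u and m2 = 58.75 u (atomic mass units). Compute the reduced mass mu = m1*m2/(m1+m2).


mu = m1 * m2 / (m1 + m2)
= 84.31 * 58.75 / (84.31 + 58.75)
= 4953.2125 / 143.06
= 34.6233 u

34.6233


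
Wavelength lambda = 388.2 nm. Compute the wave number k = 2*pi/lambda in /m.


k = 2 * pi / lambda
= 6.2832 / (388.2e-9)
= 6.2832 / 3.8820e-07
= 1.6185e+07 /m

1.6185e+07


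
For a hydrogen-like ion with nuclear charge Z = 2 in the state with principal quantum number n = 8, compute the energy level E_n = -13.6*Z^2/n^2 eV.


E_n = -13.6 * Z^2 / n^2
= -13.6 * 2^2 / 8^2
= -13.6 * 4 / 64
= -0.85 eV

-0.85


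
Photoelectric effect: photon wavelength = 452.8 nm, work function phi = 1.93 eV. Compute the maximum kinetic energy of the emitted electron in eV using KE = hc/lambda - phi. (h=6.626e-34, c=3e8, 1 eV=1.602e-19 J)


E_photon = hc / lambda
= (6.626e-34)(3e8) / (452.8e-9)
= 4.3900e-19 J
= 2.7403 eV
KE = E_photon - phi
= 2.7403 - 1.93
= 0.8103 eV

0.8103


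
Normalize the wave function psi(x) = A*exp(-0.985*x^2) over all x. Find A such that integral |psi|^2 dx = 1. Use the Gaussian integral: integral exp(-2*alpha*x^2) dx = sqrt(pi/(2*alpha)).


integral |psi|^2 dx = A^2 * sqrt(pi/(2*alpha)) = 1
A^2 = sqrt(2*alpha/pi)
= sqrt(2 * 0.985 / pi)
= 0.791878
A = sqrt(0.791878)
= 0.8899

0.8899


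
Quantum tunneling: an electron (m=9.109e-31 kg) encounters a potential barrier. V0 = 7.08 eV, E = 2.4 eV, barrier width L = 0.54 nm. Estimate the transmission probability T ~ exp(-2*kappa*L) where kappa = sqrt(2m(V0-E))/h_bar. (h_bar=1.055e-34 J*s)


V0 - E = 4.68 eV = 7.4974e-19 J
kappa = sqrt(2 * m * (V0-E)) / h_bar
= sqrt(2 * 9.109e-31 * 7.4974e-19) / 1.055e-34
= 1.1078e+10 /m
2*kappa*L = 2 * 1.1078e+10 * 0.54e-9
= 11.964
T = exp(-11.964) = 6.369535e-06

6.369535e-06


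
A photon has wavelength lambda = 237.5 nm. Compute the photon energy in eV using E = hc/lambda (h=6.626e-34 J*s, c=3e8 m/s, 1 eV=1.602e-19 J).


E = hc / lambda
= (6.626e-34)(3e8) / (237.5e-9)
= 1.9878e-25 / 2.3750e-07
= 8.3697e-19 J
Converting to eV: 8.3697e-19 / 1.602e-19
= 5.2245 eV

5.2245


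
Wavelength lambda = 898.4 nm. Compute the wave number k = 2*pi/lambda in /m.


k = 2 * pi / lambda
= 6.2832 / (898.4e-9)
= 6.2832 / 8.9840e-07
= 6.9938e+06 /m

6.9938e+06


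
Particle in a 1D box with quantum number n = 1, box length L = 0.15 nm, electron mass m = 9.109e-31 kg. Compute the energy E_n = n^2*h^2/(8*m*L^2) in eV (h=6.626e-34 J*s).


E = n^2 * h^2 / (8 * m * L^2)
= 1^2 * (6.626e-34)^2 / (8 * 9.109e-31 * (0.15e-9)^2)
= 1 * 4.3904e-67 / (8 * 9.109e-31 * 2.2500e-20)
= 2.6777e-18 J
= 16.7146 eV

16.7146


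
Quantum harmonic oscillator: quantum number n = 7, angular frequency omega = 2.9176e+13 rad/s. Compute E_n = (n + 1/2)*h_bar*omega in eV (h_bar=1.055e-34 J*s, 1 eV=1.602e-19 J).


E = (n + 1/2) * h_bar * omega
= (7 + 0.5) * 1.055e-34 * 2.9176e+13
= 7.5 * 3.0781e-21
= 2.3086e-20 J
= 0.1441 eV

0.1441


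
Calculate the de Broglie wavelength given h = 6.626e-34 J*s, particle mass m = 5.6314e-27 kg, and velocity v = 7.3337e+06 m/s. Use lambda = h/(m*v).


lambda = h / (m * v)
= 6.626e-34 / (5.6314e-27 * 7.3337e+06)
= 6.626e-34 / 4.1299e-20
= 1.6044e-14 m

1.6044e-14


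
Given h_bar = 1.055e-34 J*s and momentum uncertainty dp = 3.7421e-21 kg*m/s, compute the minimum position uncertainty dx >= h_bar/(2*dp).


dx = h_bar / (2 * dp)
= 1.055e-34 / (2 * 3.7421e-21)
= 1.055e-34 / 7.4842e-21
= 1.4096e-14 m

1.4096e-14


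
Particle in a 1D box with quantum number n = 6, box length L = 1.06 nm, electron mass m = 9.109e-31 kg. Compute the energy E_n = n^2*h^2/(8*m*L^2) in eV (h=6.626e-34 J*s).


E = n^2 * h^2 / (8 * m * L^2)
= 6^2 * (6.626e-34)^2 / (8 * 9.109e-31 * (1.06e-9)^2)
= 36 * 4.3904e-67 / (8 * 9.109e-31 * 1.1236e-18)
= 1.9303e-18 J
= 12.0495 eV

12.0495


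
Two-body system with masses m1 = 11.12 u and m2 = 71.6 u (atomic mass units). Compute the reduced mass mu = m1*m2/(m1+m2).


mu = m1 * m2 / (m1 + m2)
= 11.12 * 71.6 / (11.12 + 71.6)
= 796.192 / 82.72
= 9.6251 u

9.6251


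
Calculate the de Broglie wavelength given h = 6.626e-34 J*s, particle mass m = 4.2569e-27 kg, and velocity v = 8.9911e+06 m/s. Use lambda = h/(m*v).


lambda = h / (m * v)
= 6.626e-34 / (4.2569e-27 * 8.9911e+06)
= 6.626e-34 / 3.8274e-20
= 1.7312e-14 m

1.7312e-14


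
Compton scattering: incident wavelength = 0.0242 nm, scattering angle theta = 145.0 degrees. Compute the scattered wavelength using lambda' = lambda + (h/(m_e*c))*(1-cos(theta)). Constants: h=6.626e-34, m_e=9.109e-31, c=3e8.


Compton wavelength: h/(m_e*c) = 2.4247e-12 m
d_lambda = 2.4247e-12 * (1 - cos(145.0 deg))
= 2.4247e-12 * 1.819152
= 4.4109e-12 m = 0.004411 nm
lambda' = 0.0242 + 0.004411
= 0.028611 nm

0.028611


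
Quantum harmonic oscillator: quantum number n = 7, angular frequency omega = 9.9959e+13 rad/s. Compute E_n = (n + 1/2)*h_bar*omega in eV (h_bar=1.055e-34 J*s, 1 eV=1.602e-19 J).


E = (n + 1/2) * h_bar * omega
= (7 + 0.5) * 1.055e-34 * 9.9959e+13
= 7.5 * 1.0546e-20
= 7.9093e-20 J
= 0.4937 eV

0.4937


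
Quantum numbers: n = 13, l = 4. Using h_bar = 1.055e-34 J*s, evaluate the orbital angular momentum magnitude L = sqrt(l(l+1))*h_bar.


L = sqrt(l*(l+1)) * h_bar
= sqrt(4 * 5) * 1.055e-34
= sqrt(20) * 1.055e-34
= 4.4721 * 1.055e-34
= 4.7181e-34 J*s

4.7181e-34


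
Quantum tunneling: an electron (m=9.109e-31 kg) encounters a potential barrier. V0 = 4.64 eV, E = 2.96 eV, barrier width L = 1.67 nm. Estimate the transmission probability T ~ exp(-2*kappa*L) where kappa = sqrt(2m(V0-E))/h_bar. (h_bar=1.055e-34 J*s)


V0 - E = 1.68 eV = 2.6914e-19 J
kappa = sqrt(2 * m * (V0-E)) / h_bar
= sqrt(2 * 9.109e-31 * 2.6914e-19) / 1.055e-34
= 6.6372e+09 /m
2*kappa*L = 2 * 6.6372e+09 * 1.67e-9
= 22.1682
T = exp(-22.1682) = 2.357637e-10

2.357637e-10


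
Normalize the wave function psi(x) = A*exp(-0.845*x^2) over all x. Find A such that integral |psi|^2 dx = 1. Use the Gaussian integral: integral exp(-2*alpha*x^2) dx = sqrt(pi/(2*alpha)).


integral |psi|^2 dx = A^2 * sqrt(pi/(2*alpha)) = 1
A^2 = sqrt(2*alpha/pi)
= sqrt(2 * 0.845 / pi)
= 0.733446
A = sqrt(0.733446)
= 0.8564

0.8564


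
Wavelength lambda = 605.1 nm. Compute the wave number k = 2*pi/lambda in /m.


k = 2 * pi / lambda
= 6.2832 / (605.1e-9)
= 6.2832 / 6.0510e-07
= 1.0384e+07 /m

1.0384e+07


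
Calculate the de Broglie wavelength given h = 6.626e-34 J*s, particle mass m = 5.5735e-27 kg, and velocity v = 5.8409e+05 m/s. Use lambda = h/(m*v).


lambda = h / (m * v)
= 6.626e-34 / (5.5735e-27 * 5.8409e+05)
= 6.626e-34 / 3.2554e-21
= 2.0354e-13 m

2.0354e-13


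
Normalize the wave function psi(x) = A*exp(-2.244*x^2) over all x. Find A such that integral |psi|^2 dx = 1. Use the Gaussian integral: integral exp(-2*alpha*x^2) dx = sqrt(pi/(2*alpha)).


integral |psi|^2 dx = A^2 * sqrt(pi/(2*alpha)) = 1
A^2 = sqrt(2*alpha/pi)
= sqrt(2 * 2.244 / pi)
= 1.19523
A = sqrt(1.19523)
= 1.0933

1.0933


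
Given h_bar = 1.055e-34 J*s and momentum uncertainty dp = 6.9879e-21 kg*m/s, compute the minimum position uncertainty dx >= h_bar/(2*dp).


dx = h_bar / (2 * dp)
= 1.055e-34 / (2 * 6.9879e-21)
= 1.055e-34 / 1.3976e-20
= 7.5488e-15 m

7.5488e-15


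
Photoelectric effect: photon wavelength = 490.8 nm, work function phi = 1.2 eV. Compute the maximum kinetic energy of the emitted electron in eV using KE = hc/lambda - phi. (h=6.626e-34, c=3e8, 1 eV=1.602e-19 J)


E_photon = hc / lambda
= (6.626e-34)(3e8) / (490.8e-9)
= 4.0501e-19 J
= 2.5282 eV
KE = E_photon - phi
= 2.5282 - 1.2
= 1.3282 eV

1.3282


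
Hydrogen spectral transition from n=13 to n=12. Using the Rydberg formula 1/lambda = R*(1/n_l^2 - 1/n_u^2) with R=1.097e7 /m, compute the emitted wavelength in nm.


1/lambda = R * (1/n_l^2 - 1/n_u^2)
= 1.097e7 * (1/12^2 - 1/13^2)
= 1.097e7 * (0.006944 - 0.005917)
= 1.097e7 * 0.001027
= 1.1269e+04 /m
lambda = 1 / 1.1269e+04 = 88736.5542 nm

88736.5542


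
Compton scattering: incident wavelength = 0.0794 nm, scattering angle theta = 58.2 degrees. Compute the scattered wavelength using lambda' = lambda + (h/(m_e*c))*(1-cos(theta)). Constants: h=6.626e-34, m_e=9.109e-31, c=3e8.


Compton wavelength: h/(m_e*c) = 2.4247e-12 m
d_lambda = 2.4247e-12 * (1 - cos(58.2 deg))
= 2.4247e-12 * 0.473044
= 1.1470e-12 m = 0.001147 nm
lambda' = 0.0794 + 0.001147
= 0.080547 nm

0.080547


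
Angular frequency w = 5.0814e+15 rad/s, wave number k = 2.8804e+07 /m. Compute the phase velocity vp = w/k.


vp = w / k
= 5.0814e+15 / 2.8804e+07
= 1.7641e+08 m/s

1.7641e+08


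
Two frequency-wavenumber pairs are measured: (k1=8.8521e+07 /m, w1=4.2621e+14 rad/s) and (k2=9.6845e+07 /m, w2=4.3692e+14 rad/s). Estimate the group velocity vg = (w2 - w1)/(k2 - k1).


vg = (w2 - w1) / (k2 - k1)
= (4.3692e+14 - 4.2621e+14) / (9.6845e+07 - 8.8521e+07)
= 1.0710e+13 / 8.3240e+06
= 1.2866e+06 m/s

1.2866e+06


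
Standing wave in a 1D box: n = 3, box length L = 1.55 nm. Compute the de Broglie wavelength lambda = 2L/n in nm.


lambda = 2L / n
= 2 * 1.55 / 3
= 3.1 / 3
= 1.0333 nm

1.0333


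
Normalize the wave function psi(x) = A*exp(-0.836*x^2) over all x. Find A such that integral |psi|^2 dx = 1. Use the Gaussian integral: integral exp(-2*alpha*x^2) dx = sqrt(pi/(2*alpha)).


integral |psi|^2 dx = A^2 * sqrt(pi/(2*alpha)) = 1
A^2 = sqrt(2*alpha/pi)
= sqrt(2 * 0.836 / pi)
= 0.72953
A = sqrt(0.72953)
= 0.8541

0.8541


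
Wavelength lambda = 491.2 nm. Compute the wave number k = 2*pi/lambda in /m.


k = 2 * pi / lambda
= 6.2832 / (491.2e-9)
= 6.2832 / 4.9120e-07
= 1.2792e+07 /m

1.2792e+07


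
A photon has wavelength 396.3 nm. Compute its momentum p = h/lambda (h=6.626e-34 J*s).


p = h / lambda
= 6.626e-34 / (396.3e-9)
= 6.626e-34 / 3.9630e-07
= 1.6720e-27 kg*m/s

1.6720e-27


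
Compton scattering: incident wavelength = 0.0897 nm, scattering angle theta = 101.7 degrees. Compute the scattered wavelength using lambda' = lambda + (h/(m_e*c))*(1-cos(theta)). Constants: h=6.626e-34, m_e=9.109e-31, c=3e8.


Compton wavelength: h/(m_e*c) = 2.4247e-12 m
d_lambda = 2.4247e-12 * (1 - cos(101.7 deg))
= 2.4247e-12 * 1.202787
= 2.9164e-12 m = 0.002916 nm
lambda' = 0.0897 + 0.002916
= 0.092616 nm

0.092616


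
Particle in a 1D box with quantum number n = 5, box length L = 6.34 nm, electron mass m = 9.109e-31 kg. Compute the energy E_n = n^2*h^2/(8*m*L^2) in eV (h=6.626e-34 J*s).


E = n^2 * h^2 / (8 * m * L^2)
= 5^2 * (6.626e-34)^2 / (8 * 9.109e-31 * (6.34e-9)^2)
= 25 * 4.3904e-67 / (8 * 9.109e-31 * 4.0196e-17)
= 3.7472e-20 J
= 0.2339 eV

0.2339


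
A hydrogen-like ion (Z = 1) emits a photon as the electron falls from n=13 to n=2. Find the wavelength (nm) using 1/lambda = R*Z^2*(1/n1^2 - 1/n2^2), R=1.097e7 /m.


1/lambda = R * Z^2 * (1/n1^2 - 1/n2^2)
= 1.097e7 * 1^2 * (1/2^2 - 1/13^2)
= 1.097e7 * 1 * (0.25 - 0.005917)
= 2.6776e+06 /m
lambda = 1 / 2.6776e+06
= 373.4703 nm

373.4703


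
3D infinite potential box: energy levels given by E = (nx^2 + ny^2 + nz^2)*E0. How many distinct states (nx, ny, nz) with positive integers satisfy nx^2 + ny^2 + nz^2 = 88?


Enumerate all (nx, ny, nz) with nx^2 + ny^2 + nz^2 = 88:
(4,6,6)
(6,4,6)
(6,6,4)
Total degeneracy = 3

3


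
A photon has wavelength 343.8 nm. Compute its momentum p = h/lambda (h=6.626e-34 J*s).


p = h / lambda
= 6.626e-34 / (343.8e-9)
= 6.626e-34 / 3.4380e-07
= 1.9273e-27 kg*m/s

1.9273e-27


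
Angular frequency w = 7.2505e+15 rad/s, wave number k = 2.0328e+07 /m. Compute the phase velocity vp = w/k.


vp = w / k
= 7.2505e+15 / 2.0328e+07
= 3.5668e+08 m/s

3.5668e+08


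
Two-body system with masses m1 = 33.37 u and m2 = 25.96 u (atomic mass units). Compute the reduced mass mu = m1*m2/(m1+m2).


mu = m1 * m2 / (m1 + m2)
= 33.37 * 25.96 / (33.37 + 25.96)
= 866.2852 / 59.33
= 14.6011 u

14.6011


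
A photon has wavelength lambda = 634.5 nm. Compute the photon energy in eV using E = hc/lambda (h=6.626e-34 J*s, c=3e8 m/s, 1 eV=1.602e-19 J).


E = hc / lambda
= (6.626e-34)(3e8) / (634.5e-9)
= 1.9878e-25 / 6.3450e-07
= 3.1329e-19 J
Converting to eV: 3.1329e-19 / 1.602e-19
= 1.9556 eV

1.9556


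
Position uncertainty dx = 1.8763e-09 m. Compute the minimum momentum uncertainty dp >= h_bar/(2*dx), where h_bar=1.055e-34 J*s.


dp = h_bar / (2 * dx)
= 1.055e-34 / (2 * 1.8763e-09)
= 1.055e-34 / 3.7526e-09
= 2.8114e-26 kg*m/s

2.8114e-26


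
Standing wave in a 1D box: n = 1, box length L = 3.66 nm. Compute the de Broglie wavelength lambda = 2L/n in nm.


lambda = 2L / n
= 2 * 3.66 / 1
= 7.32 / 1
= 7.32 nm

7.32


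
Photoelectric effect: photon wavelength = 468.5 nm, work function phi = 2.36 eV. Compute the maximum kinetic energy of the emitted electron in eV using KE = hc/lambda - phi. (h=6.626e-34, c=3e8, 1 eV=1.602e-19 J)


E_photon = hc / lambda
= (6.626e-34)(3e8) / (468.5e-9)
= 4.2429e-19 J
= 2.6485 eV
KE = E_photon - phi
= 2.6485 - 2.36
= 0.2885 eV

0.2885


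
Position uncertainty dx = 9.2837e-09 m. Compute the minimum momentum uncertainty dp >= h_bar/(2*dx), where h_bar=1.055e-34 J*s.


dp = h_bar / (2 * dx)
= 1.055e-34 / (2 * 9.2837e-09)
= 1.055e-34 / 1.8567e-08
= 5.6820e-27 kg*m/s

5.6820e-27


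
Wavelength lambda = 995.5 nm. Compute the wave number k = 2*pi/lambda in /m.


k = 2 * pi / lambda
= 6.2832 / (995.5e-9)
= 6.2832 / 9.9550e-07
= 6.3116e+06 /m

6.3116e+06


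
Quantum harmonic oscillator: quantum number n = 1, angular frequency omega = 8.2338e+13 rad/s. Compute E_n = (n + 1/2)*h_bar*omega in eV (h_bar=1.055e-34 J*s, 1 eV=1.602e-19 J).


E = (n + 1/2) * h_bar * omega
= (1 + 0.5) * 1.055e-34 * 8.2338e+13
= 1.5 * 8.6867e-21
= 1.3030e-20 J
= 0.0813 eV

0.0813


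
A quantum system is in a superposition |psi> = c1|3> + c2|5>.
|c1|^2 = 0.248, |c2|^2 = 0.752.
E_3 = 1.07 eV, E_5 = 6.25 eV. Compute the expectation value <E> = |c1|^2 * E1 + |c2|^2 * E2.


<E> = |c1|^2 * E1 + |c2|^2 * E2
= 0.248 * 1.07 + 0.752 * 6.25
= 0.2654 + 4.7
= 4.9654 eV

4.9654


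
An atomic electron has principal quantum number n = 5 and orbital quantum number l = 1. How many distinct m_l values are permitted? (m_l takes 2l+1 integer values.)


m_l ranges from -l to +l in integer steps
So m_l goes from -1 to +1
Count = 2l + 1 = 2*1 + 1
= 3

3


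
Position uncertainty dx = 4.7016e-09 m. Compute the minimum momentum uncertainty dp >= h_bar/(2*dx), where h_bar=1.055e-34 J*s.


dp = h_bar / (2 * dx)
= 1.055e-34 / (2 * 4.7016e-09)
= 1.055e-34 / 9.4032e-09
= 1.1220e-26 kg*m/s

1.1220e-26


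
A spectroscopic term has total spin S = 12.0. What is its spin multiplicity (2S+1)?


Spin multiplicity = 2S + 1
= 2 * 12.0 + 1
= 24.0 + 1
= 25

25


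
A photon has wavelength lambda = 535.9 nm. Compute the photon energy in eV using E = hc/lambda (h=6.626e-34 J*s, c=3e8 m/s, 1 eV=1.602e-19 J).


E = hc / lambda
= (6.626e-34)(3e8) / (535.9e-9)
= 1.9878e-25 / 5.3590e-07
= 3.7093e-19 J
Converting to eV: 3.7093e-19 / 1.602e-19
= 2.3154 eV

2.3154


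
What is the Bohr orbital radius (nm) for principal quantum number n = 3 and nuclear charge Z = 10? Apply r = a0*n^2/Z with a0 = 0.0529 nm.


r = a0 * n^2 / Z
= 0.0529 * 3^2 / 10
= 0.0529 * 9 / 10
= 0.0476 nm

0.0476


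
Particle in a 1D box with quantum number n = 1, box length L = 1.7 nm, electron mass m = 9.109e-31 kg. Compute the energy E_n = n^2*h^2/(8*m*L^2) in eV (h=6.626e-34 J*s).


E = n^2 * h^2 / (8 * m * L^2)
= 1^2 * (6.626e-34)^2 / (8 * 9.109e-31 * (1.7e-9)^2)
= 1 * 4.3904e-67 / (8 * 9.109e-31 * 2.8900e-18)
= 2.0847e-20 J
= 0.1301 eV

0.1301


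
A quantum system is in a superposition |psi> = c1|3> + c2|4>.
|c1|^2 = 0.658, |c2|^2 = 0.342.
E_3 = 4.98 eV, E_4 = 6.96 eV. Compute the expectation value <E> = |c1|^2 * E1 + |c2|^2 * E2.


<E> = |c1|^2 * E1 + |c2|^2 * E2
= 0.658 * 4.98 + 0.342 * 6.96
= 3.2768 + 2.3803
= 5.6572 eV

5.6572


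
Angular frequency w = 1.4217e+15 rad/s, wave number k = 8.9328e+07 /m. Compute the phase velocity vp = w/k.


vp = w / k
= 1.4217e+15 / 8.9328e+07
= 1.5916e+07 m/s

1.5916e+07


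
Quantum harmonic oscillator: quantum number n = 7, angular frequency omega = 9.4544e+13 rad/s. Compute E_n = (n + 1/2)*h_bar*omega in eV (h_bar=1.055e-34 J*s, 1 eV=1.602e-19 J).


E = (n + 1/2) * h_bar * omega
= (7 + 0.5) * 1.055e-34 * 9.4544e+13
= 7.5 * 9.9744e-21
= 7.4808e-20 J
= 0.467 eV

0.467


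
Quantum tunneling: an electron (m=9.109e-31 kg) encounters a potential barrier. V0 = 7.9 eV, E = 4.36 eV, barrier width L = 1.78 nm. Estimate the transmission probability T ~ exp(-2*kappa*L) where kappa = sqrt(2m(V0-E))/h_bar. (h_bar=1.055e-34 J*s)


V0 - E = 3.54 eV = 5.6711e-19 J
kappa = sqrt(2 * m * (V0-E)) / h_bar
= sqrt(2 * 9.109e-31 * 5.6711e-19) / 1.055e-34
= 9.6345e+09 /m
2*kappa*L = 2 * 9.6345e+09 * 1.78e-9
= 34.2989
T = exp(-34.2989) = 1.271034e-15

1.271034e-15


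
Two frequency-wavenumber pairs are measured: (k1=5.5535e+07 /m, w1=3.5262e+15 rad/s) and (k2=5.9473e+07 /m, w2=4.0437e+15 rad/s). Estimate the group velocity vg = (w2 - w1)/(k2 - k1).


vg = (w2 - w1) / (k2 - k1)
= (4.0437e+15 - 3.5262e+15) / (5.9473e+07 - 5.5535e+07)
= 5.1750e+14 / 3.9380e+06
= 1.3141e+08 m/s

1.3141e+08


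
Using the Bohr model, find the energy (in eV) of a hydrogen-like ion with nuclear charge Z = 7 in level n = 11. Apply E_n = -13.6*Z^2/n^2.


E_n = -13.6 * Z^2 / n^2
= -13.6 * 7^2 / 11^2
= -13.6 * 49 / 121
= -5.5074 eV

-5.5074


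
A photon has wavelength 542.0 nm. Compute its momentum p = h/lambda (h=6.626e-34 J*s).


p = h / lambda
= 6.626e-34 / (542.0e-9)
= 6.626e-34 / 5.4200e-07
= 1.2225e-27 kg*m/s

1.2225e-27


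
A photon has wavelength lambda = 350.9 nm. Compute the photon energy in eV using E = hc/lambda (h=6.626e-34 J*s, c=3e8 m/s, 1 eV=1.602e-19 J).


E = hc / lambda
= (6.626e-34)(3e8) / (350.9e-9)
= 1.9878e-25 / 3.5090e-07
= 5.6649e-19 J
Converting to eV: 5.6649e-19 / 1.602e-19
= 3.5361 eV

3.5361


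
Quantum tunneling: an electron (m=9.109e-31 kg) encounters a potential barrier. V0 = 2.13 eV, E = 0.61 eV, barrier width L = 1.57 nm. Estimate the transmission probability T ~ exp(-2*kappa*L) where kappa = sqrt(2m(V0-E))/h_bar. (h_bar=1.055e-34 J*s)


V0 - E = 1.52 eV = 2.4350e-19 J
kappa = sqrt(2 * m * (V0-E)) / h_bar
= sqrt(2 * 9.109e-31 * 2.4350e-19) / 1.055e-34
= 6.3132e+09 /m
2*kappa*L = 2 * 6.3132e+09 * 1.57e-9
= 19.8235
T = exp(-19.8235) = 2.458999e-09

2.458999e-09


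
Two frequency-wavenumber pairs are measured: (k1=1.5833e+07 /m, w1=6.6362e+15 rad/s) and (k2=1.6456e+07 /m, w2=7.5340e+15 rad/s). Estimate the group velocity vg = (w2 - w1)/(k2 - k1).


vg = (w2 - w1) / (k2 - k1)
= (7.5340e+15 - 6.6362e+15) / (1.6456e+07 - 1.5833e+07)
= 8.9780e+14 / 6.2300e+05
= 1.4411e+09 m/s

1.4411e+09


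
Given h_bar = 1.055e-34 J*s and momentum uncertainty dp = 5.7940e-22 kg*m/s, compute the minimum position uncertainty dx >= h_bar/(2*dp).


dx = h_bar / (2 * dp)
= 1.055e-34 / (2 * 5.7940e-22)
= 1.055e-34 / 1.1588e-21
= 9.1042e-14 m

9.1042e-14


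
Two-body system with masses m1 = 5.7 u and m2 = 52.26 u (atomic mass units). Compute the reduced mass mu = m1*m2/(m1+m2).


mu = m1 * m2 / (m1 + m2)
= 5.7 * 52.26 / (5.7 + 52.26)
= 297.882 / 57.96
= 5.1394 u

5.1394


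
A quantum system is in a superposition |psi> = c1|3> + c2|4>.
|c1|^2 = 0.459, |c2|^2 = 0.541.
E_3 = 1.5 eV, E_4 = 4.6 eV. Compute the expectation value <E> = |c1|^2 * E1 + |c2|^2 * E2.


<E> = |c1|^2 * E1 + |c2|^2 * E2
= 0.459 * 1.5 + 0.541 * 4.6
= 0.6885 + 2.4886
= 3.1771 eV

3.1771


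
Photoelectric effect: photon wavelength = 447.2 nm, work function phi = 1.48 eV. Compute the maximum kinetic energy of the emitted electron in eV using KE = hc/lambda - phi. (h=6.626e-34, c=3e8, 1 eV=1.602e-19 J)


E_photon = hc / lambda
= (6.626e-34)(3e8) / (447.2e-9)
= 4.4450e-19 J
= 2.7747 eV
KE = E_photon - phi
= 2.7747 - 1.48
= 1.2947 eV

1.2947


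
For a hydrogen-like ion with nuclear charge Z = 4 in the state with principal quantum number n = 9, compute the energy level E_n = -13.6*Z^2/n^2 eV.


E_n = -13.6 * Z^2 / n^2
= -13.6 * 4^2 / 9^2
= -13.6 * 16 / 81
= -2.6864 eV

-2.6864


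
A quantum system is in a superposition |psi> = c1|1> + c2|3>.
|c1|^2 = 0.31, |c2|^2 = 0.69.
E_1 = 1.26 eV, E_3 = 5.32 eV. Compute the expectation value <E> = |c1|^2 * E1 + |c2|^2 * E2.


<E> = |c1|^2 * E1 + |c2|^2 * E2
= 0.31 * 1.26 + 0.69 * 5.32
= 0.3906 + 3.6708
= 4.0614 eV

4.0614


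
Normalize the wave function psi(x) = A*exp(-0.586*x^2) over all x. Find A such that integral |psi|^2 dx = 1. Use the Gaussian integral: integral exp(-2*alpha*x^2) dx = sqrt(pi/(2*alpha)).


integral |psi|^2 dx = A^2 * sqrt(pi/(2*alpha)) = 1
A^2 = sqrt(2*alpha/pi)
= sqrt(2 * 0.586 / pi)
= 0.610786
A = sqrt(0.610786)
= 0.7815

0.7815


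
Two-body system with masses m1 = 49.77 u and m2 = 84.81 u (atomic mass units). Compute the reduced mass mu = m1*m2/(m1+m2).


mu = m1 * m2 / (m1 + m2)
= 49.77 * 84.81 / (49.77 + 84.81)
= 4220.9937 / 134.58
= 31.3642 u

31.3642


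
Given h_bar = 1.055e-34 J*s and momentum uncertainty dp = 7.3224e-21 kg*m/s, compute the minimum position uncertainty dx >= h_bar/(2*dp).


dx = h_bar / (2 * dp)
= 1.055e-34 / (2 * 7.3224e-21)
= 1.055e-34 / 1.4645e-20
= 7.2039e-15 m

7.2039e-15


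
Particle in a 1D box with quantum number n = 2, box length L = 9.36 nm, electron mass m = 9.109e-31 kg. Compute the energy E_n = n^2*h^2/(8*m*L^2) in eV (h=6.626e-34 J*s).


E = n^2 * h^2 / (8 * m * L^2)
= 2^2 * (6.626e-34)^2 / (8 * 9.109e-31 * (9.36e-9)^2)
= 4 * 4.3904e-67 / (8 * 9.109e-31 * 8.7610e-17)
= 2.7507e-21 J
= 0.0172 eV

0.0172


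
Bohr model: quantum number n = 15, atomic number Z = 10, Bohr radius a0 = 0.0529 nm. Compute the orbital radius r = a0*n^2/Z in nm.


r = a0 * n^2 / Z
= 0.0529 * 15^2 / 10
= 0.0529 * 225 / 10
= 1.1903 nm

1.1903


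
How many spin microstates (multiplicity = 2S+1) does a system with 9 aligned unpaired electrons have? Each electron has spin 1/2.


Total spin S = N * (1/2) = 9 * 0.5 = 4.5
Spin multiplicity = 2S + 1
= 2 * 4.5 + 1
= 10

10


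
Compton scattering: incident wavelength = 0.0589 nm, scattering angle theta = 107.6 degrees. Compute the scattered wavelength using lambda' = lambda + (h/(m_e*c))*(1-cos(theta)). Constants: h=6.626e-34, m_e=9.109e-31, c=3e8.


Compton wavelength: h/(m_e*c) = 2.4247e-12 m
d_lambda = 2.4247e-12 * (1 - cos(107.6 deg))
= 2.4247e-12 * 1.30237
= 3.1579e-12 m = 0.003158 nm
lambda' = 0.0589 + 0.003158
= 0.062058 nm

0.062058


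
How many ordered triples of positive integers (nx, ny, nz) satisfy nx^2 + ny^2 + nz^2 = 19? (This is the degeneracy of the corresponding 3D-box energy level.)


Enumerate all (nx, ny, nz) with nx^2 + ny^2 + nz^2 = 19:
(1,3,3)
(3,1,3)
(3,3,1)
Total degeneracy = 3

3


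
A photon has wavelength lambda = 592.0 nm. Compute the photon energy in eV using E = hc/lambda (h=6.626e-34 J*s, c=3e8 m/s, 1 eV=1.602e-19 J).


E = hc / lambda
= (6.626e-34)(3e8) / (592.0e-9)
= 1.9878e-25 / 5.9200e-07
= 3.3578e-19 J
Converting to eV: 3.3578e-19 / 1.602e-19
= 2.096 eV

2.096


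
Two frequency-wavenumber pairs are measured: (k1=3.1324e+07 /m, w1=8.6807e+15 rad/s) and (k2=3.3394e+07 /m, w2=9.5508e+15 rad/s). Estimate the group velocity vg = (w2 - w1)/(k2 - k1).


vg = (w2 - w1) / (k2 - k1)
= (9.5508e+15 - 8.6807e+15) / (3.3394e+07 - 3.1324e+07)
= 8.7010e+14 / 2.0700e+06
= 4.2034e+08 m/s

4.2034e+08


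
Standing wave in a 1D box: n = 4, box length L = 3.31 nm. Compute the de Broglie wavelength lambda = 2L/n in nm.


lambda = 2L / n
= 2 * 3.31 / 4
= 6.62 / 4
= 1.655 nm

1.655


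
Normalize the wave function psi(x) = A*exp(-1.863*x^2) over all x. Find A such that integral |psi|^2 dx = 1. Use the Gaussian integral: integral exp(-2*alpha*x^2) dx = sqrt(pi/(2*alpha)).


integral |psi|^2 dx = A^2 * sqrt(pi/(2*alpha)) = 1
A^2 = sqrt(2*alpha/pi)
= sqrt(2 * 1.863 / pi)
= 1.089047
A = sqrt(1.089047)
= 1.0436

1.0436


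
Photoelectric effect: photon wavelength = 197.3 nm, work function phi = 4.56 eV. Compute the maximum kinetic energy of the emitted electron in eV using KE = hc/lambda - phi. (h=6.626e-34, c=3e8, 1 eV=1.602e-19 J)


E_photon = hc / lambda
= (6.626e-34)(3e8) / (197.3e-9)
= 1.0075e-18 J
= 6.289 eV
KE = E_photon - phi
= 6.289 - 4.56
= 1.729 eV

1.729


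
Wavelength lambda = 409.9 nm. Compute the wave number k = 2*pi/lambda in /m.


k = 2 * pi / lambda
= 6.2832 / (409.9e-9)
= 6.2832 / 4.0990e-07
= 1.5329e+07 /m

1.5329e+07


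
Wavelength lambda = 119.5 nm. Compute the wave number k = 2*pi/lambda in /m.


k = 2 * pi / lambda
= 6.2832 / (119.5e-9)
= 6.2832 / 1.1950e-07
= 5.2579e+07 /m

5.2579e+07


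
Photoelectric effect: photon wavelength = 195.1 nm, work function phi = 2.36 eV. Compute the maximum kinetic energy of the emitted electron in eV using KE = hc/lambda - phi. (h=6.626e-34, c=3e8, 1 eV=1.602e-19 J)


E_photon = hc / lambda
= (6.626e-34)(3e8) / (195.1e-9)
= 1.0189e-18 J
= 6.3599 eV
KE = E_photon - phi
= 6.3599 - 2.36
= 3.9999 eV

3.9999


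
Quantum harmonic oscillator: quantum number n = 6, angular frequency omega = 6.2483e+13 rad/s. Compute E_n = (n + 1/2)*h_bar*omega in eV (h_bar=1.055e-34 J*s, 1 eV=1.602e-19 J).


E = (n + 1/2) * h_bar * omega
= (6 + 0.5) * 1.055e-34 * 6.2483e+13
= 6.5 * 6.5920e-21
= 4.2848e-20 J
= 0.2675 eV

0.2675


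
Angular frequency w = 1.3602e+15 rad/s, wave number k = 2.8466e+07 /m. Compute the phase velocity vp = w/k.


vp = w / k
= 1.3602e+15 / 2.8466e+07
= 4.7783e+07 m/s

4.7783e+07


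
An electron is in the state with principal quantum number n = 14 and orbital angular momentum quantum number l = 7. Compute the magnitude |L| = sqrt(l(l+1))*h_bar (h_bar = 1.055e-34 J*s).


L = sqrt(l*(l+1)) * h_bar
= sqrt(7 * 8) * 1.055e-34
= sqrt(56) * 1.055e-34
= 7.4833 * 1.055e-34
= 7.8949e-34 J*s

7.8949e-34


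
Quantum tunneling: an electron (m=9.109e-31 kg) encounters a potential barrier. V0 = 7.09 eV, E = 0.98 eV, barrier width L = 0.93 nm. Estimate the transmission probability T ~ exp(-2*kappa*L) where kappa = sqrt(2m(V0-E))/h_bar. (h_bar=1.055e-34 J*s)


V0 - E = 6.11 eV = 9.7882e-19 J
kappa = sqrt(2 * m * (V0-E)) / h_bar
= sqrt(2 * 9.109e-31 * 9.7882e-19) / 1.055e-34
= 1.2658e+10 /m
2*kappa*L = 2 * 1.2658e+10 * 0.93e-9
= 23.543
T = exp(-23.543) = 5.961891e-11

5.961891e-11


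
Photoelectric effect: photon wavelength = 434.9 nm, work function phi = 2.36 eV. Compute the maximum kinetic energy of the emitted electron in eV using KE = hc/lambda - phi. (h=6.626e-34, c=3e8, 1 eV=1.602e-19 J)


E_photon = hc / lambda
= (6.626e-34)(3e8) / (434.9e-9)
= 4.5707e-19 J
= 2.8531 eV
KE = E_photon - phi
= 2.8531 - 2.36
= 0.4931 eV

0.4931


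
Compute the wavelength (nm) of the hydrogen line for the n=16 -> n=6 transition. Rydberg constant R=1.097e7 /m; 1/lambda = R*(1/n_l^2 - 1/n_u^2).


1/lambda = R * (1/n_l^2 - 1/n_u^2)
= 1.097e7 * (1/6^2 - 1/16^2)
= 1.097e7 * (0.027778 - 0.003906)
= 1.097e7 * 0.023872
= 2.6187e+05 /m
lambda = 1 / 2.6187e+05 = 3818.679 nm

3818.679


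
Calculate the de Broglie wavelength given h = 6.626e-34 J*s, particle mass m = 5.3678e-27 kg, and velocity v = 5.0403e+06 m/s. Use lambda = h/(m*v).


lambda = h / (m * v)
= 6.626e-34 / (5.3678e-27 * 5.0403e+06)
= 6.626e-34 / 2.7055e-20
= 2.4491e-14 m

2.4491e-14


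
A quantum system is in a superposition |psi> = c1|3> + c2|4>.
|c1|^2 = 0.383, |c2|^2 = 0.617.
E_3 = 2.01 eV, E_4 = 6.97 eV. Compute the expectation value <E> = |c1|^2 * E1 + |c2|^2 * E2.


<E> = |c1|^2 * E1 + |c2|^2 * E2
= 0.383 * 2.01 + 0.617 * 6.97
= 0.7698 + 4.3005
= 5.0703 eV

5.0703


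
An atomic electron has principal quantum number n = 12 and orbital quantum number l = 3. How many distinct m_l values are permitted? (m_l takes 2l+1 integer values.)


m_l ranges from -l to +l in integer steps
So m_l goes from -3 to +3
Count = 2l + 1 = 2*3 + 1
= 7

7


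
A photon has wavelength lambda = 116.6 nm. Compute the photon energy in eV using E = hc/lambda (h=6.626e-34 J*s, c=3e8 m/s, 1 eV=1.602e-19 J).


E = hc / lambda
= (6.626e-34)(3e8) / (116.6e-9)
= 1.9878e-25 / 1.1660e-07
= 1.7048e-18 J
Converting to eV: 1.7048e-18 / 1.602e-19
= 10.6417 eV

10.6417


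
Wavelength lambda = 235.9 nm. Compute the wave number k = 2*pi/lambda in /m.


k = 2 * pi / lambda
= 6.2832 / (235.9e-9)
= 6.2832 / 2.3590e-07
= 2.6635e+07 /m

2.6635e+07


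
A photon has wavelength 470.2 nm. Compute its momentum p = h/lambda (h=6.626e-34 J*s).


p = h / lambda
= 6.626e-34 / (470.2e-9)
= 6.626e-34 / 4.7020e-07
= 1.4092e-27 kg*m/s

1.4092e-27


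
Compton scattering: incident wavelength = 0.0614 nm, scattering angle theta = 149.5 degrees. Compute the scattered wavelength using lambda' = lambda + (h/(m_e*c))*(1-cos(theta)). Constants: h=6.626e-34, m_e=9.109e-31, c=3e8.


Compton wavelength: h/(m_e*c) = 2.4247e-12 m
d_lambda = 2.4247e-12 * (1 - cos(149.5 deg))
= 2.4247e-12 * 1.861629
= 4.5139e-12 m = 0.004514 nm
lambda' = 0.0614 + 0.004514
= 0.065914 nm

0.065914


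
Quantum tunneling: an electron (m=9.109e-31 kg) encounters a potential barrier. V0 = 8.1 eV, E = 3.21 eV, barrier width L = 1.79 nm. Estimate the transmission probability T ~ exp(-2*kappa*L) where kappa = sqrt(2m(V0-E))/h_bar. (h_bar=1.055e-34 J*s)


V0 - E = 4.89 eV = 7.8338e-19 J
kappa = sqrt(2 * m * (V0-E)) / h_bar
= sqrt(2 * 9.109e-31 * 7.8338e-19) / 1.055e-34
= 1.1324e+10 /m
2*kappa*L = 2 * 1.1324e+10 * 1.79e-9
= 40.5384
T = exp(-40.5384) = 2.479686e-18

2.479686e-18


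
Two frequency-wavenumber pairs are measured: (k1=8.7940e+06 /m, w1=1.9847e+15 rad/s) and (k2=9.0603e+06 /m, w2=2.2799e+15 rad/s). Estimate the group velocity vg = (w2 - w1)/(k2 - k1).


vg = (w2 - w1) / (k2 - k1)
= (2.2799e+15 - 1.9847e+15) / (9.0603e+06 - 8.7940e+06)
= 2.9520e+14 / 2.6630e+05
= 1.1085e+09 m/s

1.1085e+09


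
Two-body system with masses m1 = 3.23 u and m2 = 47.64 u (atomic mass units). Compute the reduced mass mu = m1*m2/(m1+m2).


mu = m1 * m2 / (m1 + m2)
= 3.23 * 47.64 / (3.23 + 47.64)
= 153.8772 / 50.87
= 3.0249 u

3.0249


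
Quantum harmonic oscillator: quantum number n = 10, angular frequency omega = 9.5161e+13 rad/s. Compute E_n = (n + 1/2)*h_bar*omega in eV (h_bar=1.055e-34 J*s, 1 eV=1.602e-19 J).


E = (n + 1/2) * h_bar * omega
= (10 + 0.5) * 1.055e-34 * 9.5161e+13
= 10.5 * 1.0039e-20
= 1.0541e-19 J
= 0.658 eV

0.658


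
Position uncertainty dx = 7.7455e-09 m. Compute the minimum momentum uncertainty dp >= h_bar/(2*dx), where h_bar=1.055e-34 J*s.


dp = h_bar / (2 * dx)
= 1.055e-34 / (2 * 7.7455e-09)
= 1.055e-34 / 1.5491e-08
= 6.8104e-27 kg*m/s

6.8104e-27


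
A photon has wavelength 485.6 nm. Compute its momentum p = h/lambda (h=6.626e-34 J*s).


p = h / lambda
= 6.626e-34 / (485.6e-9)
= 6.626e-34 / 4.8560e-07
= 1.3645e-27 kg*m/s

1.3645e-27


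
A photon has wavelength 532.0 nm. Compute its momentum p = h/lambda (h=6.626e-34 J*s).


p = h / lambda
= 6.626e-34 / (532.0e-9)
= 6.626e-34 / 5.3200e-07
= 1.2455e-27 kg*m/s

1.2455e-27


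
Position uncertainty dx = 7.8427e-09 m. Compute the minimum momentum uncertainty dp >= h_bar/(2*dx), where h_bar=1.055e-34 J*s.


dp = h_bar / (2 * dx)
= 1.055e-34 / (2 * 7.8427e-09)
= 1.055e-34 / 1.5685e-08
= 6.7260e-27 kg*m/s

6.7260e-27


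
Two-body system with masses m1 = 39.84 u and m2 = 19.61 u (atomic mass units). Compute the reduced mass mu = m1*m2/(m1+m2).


mu = m1 * m2 / (m1 + m2)
= 39.84 * 19.61 / (39.84 + 19.61)
= 781.2624 / 59.45
= 13.1415 u

13.1415


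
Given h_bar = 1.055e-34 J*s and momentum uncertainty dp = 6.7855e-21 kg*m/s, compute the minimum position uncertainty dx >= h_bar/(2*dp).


dx = h_bar / (2 * dp)
= 1.055e-34 / (2 * 6.7855e-21)
= 1.055e-34 / 1.3571e-20
= 7.7739e-15 m

7.7739e-15


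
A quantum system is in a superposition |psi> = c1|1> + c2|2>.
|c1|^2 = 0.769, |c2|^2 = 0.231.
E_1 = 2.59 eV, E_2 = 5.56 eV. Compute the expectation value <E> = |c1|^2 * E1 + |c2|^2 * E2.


<E> = |c1|^2 * E1 + |c2|^2 * E2
= 0.769 * 2.59 + 0.231 * 5.56
= 1.9917 + 1.2844
= 3.2761 eV

3.2761


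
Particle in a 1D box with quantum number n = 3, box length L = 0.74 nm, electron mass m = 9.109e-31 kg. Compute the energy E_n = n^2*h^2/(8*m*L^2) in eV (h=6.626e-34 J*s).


E = n^2 * h^2 / (8 * m * L^2)
= 3^2 * (6.626e-34)^2 / (8 * 9.109e-31 * (0.74e-9)^2)
= 9 * 4.3904e-67 / (8 * 9.109e-31 * 5.4760e-19)
= 9.9020e-19 J
= 6.181 eV

6.181


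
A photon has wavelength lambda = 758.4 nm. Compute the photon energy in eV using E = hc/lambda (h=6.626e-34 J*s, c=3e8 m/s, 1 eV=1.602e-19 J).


E = hc / lambda
= (6.626e-34)(3e8) / (758.4e-9)
= 1.9878e-25 / 7.5840e-07
= 2.6210e-19 J
Converting to eV: 2.6210e-19 / 1.602e-19
= 1.6361 eV

1.6361


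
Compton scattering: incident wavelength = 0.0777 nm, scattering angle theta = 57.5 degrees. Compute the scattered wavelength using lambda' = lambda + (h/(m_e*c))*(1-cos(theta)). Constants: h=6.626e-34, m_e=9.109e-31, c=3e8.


Compton wavelength: h/(m_e*c) = 2.4247e-12 m
d_lambda = 2.4247e-12 * (1 - cos(57.5 deg))
= 2.4247e-12 * 0.4627
= 1.1219e-12 m = 0.001122 nm
lambda' = 0.0777 + 0.001122
= 0.078822 nm

0.078822


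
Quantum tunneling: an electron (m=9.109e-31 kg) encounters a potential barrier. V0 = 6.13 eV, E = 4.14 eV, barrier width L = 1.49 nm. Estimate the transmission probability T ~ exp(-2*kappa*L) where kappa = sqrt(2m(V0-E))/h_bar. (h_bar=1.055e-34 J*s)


V0 - E = 1.99 eV = 3.1880e-19 J
kappa = sqrt(2 * m * (V0-E)) / h_bar
= sqrt(2 * 9.109e-31 * 3.1880e-19) / 1.055e-34
= 7.2236e+09 /m
2*kappa*L = 2 * 7.2236e+09 * 1.49e-9
= 21.5264
T = exp(-21.5264) = 4.479109e-10

4.479109e-10


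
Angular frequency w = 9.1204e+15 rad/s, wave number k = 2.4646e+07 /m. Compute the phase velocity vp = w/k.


vp = w / k
= 9.1204e+15 / 2.4646e+07
= 3.7006e+08 m/s

3.7006e+08


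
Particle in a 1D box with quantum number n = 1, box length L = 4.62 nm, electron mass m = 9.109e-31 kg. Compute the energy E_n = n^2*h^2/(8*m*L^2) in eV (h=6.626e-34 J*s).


E = n^2 * h^2 / (8 * m * L^2)
= 1^2 * (6.626e-34)^2 / (8 * 9.109e-31 * (4.62e-9)^2)
= 1 * 4.3904e-67 / (8 * 9.109e-31 * 2.1344e-17)
= 2.8227e-21 J
= 0.0176 eV

0.0176


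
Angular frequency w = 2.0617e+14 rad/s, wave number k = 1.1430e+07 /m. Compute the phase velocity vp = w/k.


vp = w / k
= 2.0617e+14 / 1.1430e+07
= 1.8038e+07 m/s

1.8038e+07


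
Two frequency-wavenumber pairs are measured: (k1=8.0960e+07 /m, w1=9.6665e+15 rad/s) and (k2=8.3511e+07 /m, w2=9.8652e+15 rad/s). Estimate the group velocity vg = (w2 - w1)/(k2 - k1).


vg = (w2 - w1) / (k2 - k1)
= (9.8652e+15 - 9.6665e+15) / (8.3511e+07 - 8.0960e+07)
= 1.9870e+14 / 2.5510e+06
= 7.7891e+07 m/s

7.7891e+07


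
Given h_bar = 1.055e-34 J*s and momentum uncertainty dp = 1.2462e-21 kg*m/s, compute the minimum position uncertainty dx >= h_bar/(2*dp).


dx = h_bar / (2 * dp)
= 1.055e-34 / (2 * 1.2462e-21)
= 1.055e-34 / 2.4924e-21
= 4.2329e-14 m

4.2329e-14


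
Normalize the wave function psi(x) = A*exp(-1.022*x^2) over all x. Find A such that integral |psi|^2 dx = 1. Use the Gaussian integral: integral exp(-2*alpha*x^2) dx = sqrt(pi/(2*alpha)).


integral |psi|^2 dx = A^2 * sqrt(pi/(2*alpha)) = 1
A^2 = sqrt(2*alpha/pi)
= sqrt(2 * 1.022 / pi)
= 0.806614
A = sqrt(0.806614)
= 0.8981

0.8981


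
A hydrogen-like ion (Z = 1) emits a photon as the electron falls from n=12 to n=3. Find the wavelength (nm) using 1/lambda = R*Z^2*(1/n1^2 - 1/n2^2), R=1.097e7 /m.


1/lambda = R * Z^2 * (1/n1^2 - 1/n2^2)
= 1.097e7 * 1^2 * (1/3^2 - 1/12^2)
= 1.097e7 * 1 * (0.111111 - 0.006944)
= 1.1427e+06 /m
lambda = 1 / 1.1427e+06
= 875.1139 nm

875.1139


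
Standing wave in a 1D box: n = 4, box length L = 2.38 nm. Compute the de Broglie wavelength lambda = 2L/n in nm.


lambda = 2L / n
= 2 * 2.38 / 4
= 4.76 / 4
= 1.19 nm

1.19


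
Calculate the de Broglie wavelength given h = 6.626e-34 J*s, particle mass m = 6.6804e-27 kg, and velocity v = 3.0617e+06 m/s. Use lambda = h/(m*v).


lambda = h / (m * v)
= 6.626e-34 / (6.6804e-27 * 3.0617e+06)
= 6.626e-34 / 2.0453e-20
= 3.2396e-14 m

3.2396e-14


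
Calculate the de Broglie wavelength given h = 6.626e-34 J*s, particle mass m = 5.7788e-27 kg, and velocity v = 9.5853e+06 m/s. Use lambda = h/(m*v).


lambda = h / (m * v)
= 6.626e-34 / (5.7788e-27 * 9.5853e+06)
= 6.626e-34 / 5.5392e-20
= 1.1962e-14 m

1.1962e-14


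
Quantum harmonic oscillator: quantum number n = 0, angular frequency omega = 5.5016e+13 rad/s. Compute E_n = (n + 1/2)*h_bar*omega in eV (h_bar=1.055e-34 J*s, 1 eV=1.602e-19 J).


E = (n + 1/2) * h_bar * omega
= (0 + 0.5) * 1.055e-34 * 5.5016e+13
= 0.5 * 5.8042e-21
= 2.9021e-21 J
= 0.0181 eV

0.0181


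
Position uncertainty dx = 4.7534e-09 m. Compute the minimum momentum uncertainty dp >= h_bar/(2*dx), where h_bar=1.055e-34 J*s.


dp = h_bar / (2 * dx)
= 1.055e-34 / (2 * 4.7534e-09)
= 1.055e-34 / 9.5068e-09
= 1.1097e-26 kg*m/s

1.1097e-26


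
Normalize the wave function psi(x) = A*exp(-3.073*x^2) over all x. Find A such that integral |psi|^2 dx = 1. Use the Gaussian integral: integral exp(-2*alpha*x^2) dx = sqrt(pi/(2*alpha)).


integral |psi|^2 dx = A^2 * sqrt(pi/(2*alpha)) = 1
A^2 = sqrt(2*alpha/pi)
= sqrt(2 * 3.073 / pi)
= 1.39869
A = sqrt(1.39869)
= 1.1827

1.1827


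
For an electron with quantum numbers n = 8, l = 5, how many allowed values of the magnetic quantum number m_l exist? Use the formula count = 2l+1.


m_l ranges from -l to +l in integer steps
So m_l goes from -5 to +5
Count = 2l + 1 = 2*5 + 1
= 11

11


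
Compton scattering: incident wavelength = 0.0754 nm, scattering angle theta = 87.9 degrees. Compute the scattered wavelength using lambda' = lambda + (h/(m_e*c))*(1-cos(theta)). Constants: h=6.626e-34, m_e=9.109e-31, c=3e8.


Compton wavelength: h/(m_e*c) = 2.4247e-12 m
d_lambda = 2.4247e-12 * (1 - cos(87.9 deg))
= 2.4247e-12 * 0.963356
= 2.3359e-12 m = 0.002336 nm
lambda' = 0.0754 + 0.002336
= 0.077736 nm

0.077736
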